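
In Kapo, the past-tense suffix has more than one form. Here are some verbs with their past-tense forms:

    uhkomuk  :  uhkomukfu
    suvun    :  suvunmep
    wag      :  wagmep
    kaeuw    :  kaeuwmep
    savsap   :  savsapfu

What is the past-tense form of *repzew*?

repzewmep

Looking at the final consonant of each stem: -fu when the stem ends in a voiceless consonant (*uhkomuk*, *savsap*); -mep when the stem ends in a voiced consonant (*suvun*, *wag*, *kaeuw*).
*repzew* — final consonant /w/ (voiced) → -mep → *repzewmep*.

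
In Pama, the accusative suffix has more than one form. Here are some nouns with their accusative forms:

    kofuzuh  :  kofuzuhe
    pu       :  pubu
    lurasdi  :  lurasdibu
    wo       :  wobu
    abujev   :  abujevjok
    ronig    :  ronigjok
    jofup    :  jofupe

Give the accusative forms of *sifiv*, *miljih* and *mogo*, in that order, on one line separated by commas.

sifivjok, miljihe, mogobu

The alternation tracks the final sound of the stem — -e when the stem ends in a voiceless consonant (*kofuzuh*, *jofup*); -jok when the stem ends in a voiced consonant (*abujev*, *ronig*); -bu when the stem ends in a vowel (*pu*, *lurasdi*, *wo*).
*sifiv*: final sound = /v/, a voiced consonant → -jok → *sifivjok*.
*miljih* — final sound /h/ (a voiceless consonant) → -e → *miljihe*.
The final sound of *mogo* is /o/, which is a vowel, so the suffix is -bu, giving *mogobu*.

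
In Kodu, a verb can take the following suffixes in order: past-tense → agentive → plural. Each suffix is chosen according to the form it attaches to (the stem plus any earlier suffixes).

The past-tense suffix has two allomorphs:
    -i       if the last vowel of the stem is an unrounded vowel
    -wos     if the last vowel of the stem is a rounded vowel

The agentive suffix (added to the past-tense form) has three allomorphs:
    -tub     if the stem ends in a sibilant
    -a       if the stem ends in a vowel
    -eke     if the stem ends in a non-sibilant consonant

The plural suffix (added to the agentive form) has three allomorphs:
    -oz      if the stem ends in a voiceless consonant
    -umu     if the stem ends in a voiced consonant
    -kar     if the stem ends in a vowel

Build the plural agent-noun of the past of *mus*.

muswostubumu

*mus*: last vowel = /u/, a rounded vowel → -wos → *muswos*.
The final sound of the past-tense form *muswos* is /s/, which is a sibilant, so the agentive suffix is -tub, giving *muswostub*.
Since the final sound of the agentive form *muswostub* is /b/ (a voiced consonant), it takes -umu, giving *muswostubumu*.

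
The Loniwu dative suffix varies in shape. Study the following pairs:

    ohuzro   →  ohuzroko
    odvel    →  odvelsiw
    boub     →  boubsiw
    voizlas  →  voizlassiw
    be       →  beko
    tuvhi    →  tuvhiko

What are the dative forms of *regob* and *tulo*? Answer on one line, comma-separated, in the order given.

The alternation tracks the final sound of the stem — -siw when the stem ends in a consonant (*odvel*, *boub*, *voizlas*); -ko when the stem ends in a vowel (*ohuzro*, *be*, *tuvhi*).
*regob*: final sound = /b/, a consonant → -siw → *regobsiw*.
The final sound of *tulo* is /o/, which is a vowel, so the suffix is -ko, giving *tuloko*.

regobsiw, tuloko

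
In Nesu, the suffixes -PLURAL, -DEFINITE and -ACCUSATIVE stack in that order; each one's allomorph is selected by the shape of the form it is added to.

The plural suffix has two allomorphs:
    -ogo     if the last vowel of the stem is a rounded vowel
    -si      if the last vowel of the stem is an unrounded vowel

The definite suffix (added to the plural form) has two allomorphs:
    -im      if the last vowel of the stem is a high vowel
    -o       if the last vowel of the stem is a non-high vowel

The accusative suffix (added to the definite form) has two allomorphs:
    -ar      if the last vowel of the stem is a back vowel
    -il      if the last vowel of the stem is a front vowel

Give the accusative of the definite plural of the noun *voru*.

voruogooar

The last vowel of *voru* is /u/, which is a rounded vowel, so the plural suffix is -ogo, giving *voruogo*.
Since the last vowel of the plural form *voruogo* is /o/ (a non-high vowel), it takes -o, giving *voruogoo*.
The definite form *voruogoo* — last vowel /o/ (a back vowel) → -ar → *voruogooar*.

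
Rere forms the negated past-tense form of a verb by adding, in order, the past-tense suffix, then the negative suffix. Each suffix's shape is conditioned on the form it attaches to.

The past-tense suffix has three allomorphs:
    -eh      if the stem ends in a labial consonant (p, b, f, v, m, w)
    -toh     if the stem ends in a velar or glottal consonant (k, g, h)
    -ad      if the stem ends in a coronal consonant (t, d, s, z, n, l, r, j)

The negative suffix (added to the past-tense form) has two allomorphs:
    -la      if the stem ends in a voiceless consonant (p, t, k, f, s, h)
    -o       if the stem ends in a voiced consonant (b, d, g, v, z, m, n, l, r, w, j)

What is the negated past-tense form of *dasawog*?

Since the final consonant of *dasawog* is /g/ (velar/glottal), it takes -toh, giving *dasawogtoh*.
The final consonant of the past-tense form *dasawogtoh* is /h/, which is voiceless, so the negative suffix is -la, giving *dasawogtohla*.

dasawogtohla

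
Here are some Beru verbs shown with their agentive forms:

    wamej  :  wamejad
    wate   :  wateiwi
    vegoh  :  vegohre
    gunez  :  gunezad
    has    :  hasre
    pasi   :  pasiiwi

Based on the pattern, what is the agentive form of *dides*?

Looking at the final sound of each stem: -re when the stem ends in a voiceless consonant (*vegoh*, *has*); -ad when the stem ends in a voiced consonant (*wamej*, *gunez*); -iwi when the stem ends in a vowel (*wate*, *pasi*).
Since the final sound of *dides* is /s/ (a voiceless consonant), it takes -re, giving *didesre*.

didesre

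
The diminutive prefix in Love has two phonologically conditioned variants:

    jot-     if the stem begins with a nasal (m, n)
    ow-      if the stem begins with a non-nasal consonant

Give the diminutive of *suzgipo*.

The first consonant of *suzgipo* is /s/, which is non-nasal, so the prefix is ow-, giving *owsuzgipo*.

owsuzgipo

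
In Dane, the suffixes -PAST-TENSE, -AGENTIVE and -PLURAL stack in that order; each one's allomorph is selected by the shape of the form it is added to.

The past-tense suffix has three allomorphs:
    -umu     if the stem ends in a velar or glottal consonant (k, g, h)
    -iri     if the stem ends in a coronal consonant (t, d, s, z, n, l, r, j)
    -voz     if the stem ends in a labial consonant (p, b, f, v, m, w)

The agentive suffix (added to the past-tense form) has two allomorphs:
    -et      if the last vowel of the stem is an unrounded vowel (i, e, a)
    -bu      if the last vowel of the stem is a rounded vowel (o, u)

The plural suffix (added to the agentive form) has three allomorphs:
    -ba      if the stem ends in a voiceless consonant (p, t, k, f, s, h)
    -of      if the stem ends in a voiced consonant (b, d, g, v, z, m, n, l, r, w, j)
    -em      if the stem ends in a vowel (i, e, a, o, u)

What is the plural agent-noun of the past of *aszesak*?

The final consonant of *aszesak* is /k/, which is velar/glottal, so the past-tense suffix is -umu, giving *aszesakumu*.
Since the last vowel of the past-tense form *aszesakumu* is /u/ (a rounded vowel), it takes -bu, giving *aszesakumubu*.
The agentive form *aszesakumubu*: final sound = /u/, a vowel → -em → *aszesakumubuem*.

aszesakumubuem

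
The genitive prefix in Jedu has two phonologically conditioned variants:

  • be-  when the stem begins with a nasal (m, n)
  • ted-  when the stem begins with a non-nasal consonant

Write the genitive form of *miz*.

bemiz

*miz*: first consonant = /m/, a nasal → be- → *bemiz*.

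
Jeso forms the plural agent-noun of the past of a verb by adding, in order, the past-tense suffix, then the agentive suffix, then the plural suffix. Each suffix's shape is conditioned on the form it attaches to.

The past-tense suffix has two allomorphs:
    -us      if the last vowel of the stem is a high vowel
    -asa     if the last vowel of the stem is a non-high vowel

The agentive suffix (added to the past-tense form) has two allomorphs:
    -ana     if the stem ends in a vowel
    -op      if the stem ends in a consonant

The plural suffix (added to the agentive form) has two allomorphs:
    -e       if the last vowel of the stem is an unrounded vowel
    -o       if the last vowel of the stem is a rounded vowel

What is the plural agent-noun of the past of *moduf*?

*moduf*: last vowel = /u/, a high vowel → -us → *modufus*.
Since the final sound of the past-tense form *modufus* is /s/ (a consonant), it takes -op, giving *modufusop*.
Since the last vowel of the agentive form *modufusop* is /o/ (a rounded vowel), it takes -o, giving *modufusopo*.

modufusopo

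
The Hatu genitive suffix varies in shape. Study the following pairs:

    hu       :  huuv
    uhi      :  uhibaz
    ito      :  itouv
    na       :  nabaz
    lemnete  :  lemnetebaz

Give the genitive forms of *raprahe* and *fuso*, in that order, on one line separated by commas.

The pattern is rounding harmony: -uv when the last vowel of the stem is a rounded vowel (*hu*, *ito*); -baz when the last vowel of the stem is an unrounded vowel (*uhi*, *na*, *lemnete*).
The last vowel of *raprahe* is /e/, which is an unrounded vowel, so the suffix is -baz, giving *raprahebaz*.
Since the last vowel of *fuso* is /o/ (a rounded vowel), it takes -uv, giving *fusouv*.

raprahebaz, fusouv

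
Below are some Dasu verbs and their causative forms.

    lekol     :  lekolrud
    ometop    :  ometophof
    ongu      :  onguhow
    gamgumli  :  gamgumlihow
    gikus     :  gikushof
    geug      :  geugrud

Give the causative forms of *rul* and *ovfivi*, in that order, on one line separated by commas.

rulrud, ovfivihow

The pattern is voicing of the final sound: -hof when the stem ends in a voiceless consonant (*ometop*, *gikus*); -rud when the stem ends in a voiced consonant (*lekol*, *geug*); -how when the stem ends in a vowel (*ongu*, *gamgumli*).
Since the final sound of *rul* is /l/ (a voiced consonant), it takes -rud, giving *rulrud*.
The final sound of *ovfivi* is /i/, which is a vowel, so the suffix is -how, giving *ovfivihow*.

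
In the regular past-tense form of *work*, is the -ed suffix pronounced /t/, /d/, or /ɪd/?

The stem *work* ends in a voiceless consonant other than /t/.
The -ed suffix is realized as /ɪd/ after /t, d/; as /t/ after other voiceless consonants; and as /d/ after other voiced sounds.
So -ed on *work* is pronounced /t/.

/t/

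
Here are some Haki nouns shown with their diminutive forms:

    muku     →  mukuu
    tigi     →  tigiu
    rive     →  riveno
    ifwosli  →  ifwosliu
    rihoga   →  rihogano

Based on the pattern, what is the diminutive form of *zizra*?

The alternation tracks the last vowel of the stem — -u when the last vowel of the stem is a high vowel (*muku*, *tigi*, *ifwosli*); -no when the last vowel of the stem is a non-high vowel (*rive*, *rihoga*).
*zizra* — last vowel /a/ (a non-high vowel) → -no → *zizrano*.

zizrano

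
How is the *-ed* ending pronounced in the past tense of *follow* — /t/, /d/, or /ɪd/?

/d/

The stem *follow* ends in a voiced sound other than /d/.
The -ed suffix is realized as /ɪd/ after /t, d/; as /t/ after other voiceless consonants; and as /d/ after other voiced sounds.
So -ed on *follow* is pronounced /d/.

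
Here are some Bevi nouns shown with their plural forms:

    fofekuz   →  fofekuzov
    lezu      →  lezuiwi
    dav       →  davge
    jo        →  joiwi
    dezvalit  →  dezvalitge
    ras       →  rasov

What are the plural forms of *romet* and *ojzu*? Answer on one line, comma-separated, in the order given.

The suffix is conditioned by the final sound: -ov when the stem ends in a sibilant (*fofekuz*, *ras*); -ge when the stem ends in a non-sibilant consonant (*dav*, *dezvalit*); -iwi when the stem ends in a vowel (*lezu*, *jo*).
The final sound of *romet* is /t/, which is a non-sibilant consonant, so the suffix is -ge, giving *rometge*.
*ojzu* — final sound /u/ (a vowel) → -iwi → *ojzuiwi*.

rometge, ojzuiwi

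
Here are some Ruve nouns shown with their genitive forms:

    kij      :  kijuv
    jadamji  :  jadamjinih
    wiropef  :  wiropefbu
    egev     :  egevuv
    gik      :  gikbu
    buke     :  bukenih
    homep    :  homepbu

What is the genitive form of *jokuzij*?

The suffix is conditioned by the final sound: -bu when the stem ends in a voiceless consonant (*wiropef*, *gik*, *homep*); -uv when the stem ends in a voiced consonant (*kij*, *egev*); -nih when the stem ends in a vowel (*jadamji*, *buke*).
*jokuzij* — final sound /j/ (a voiced consonant) → -uv → *jokuzijuv*.

jokuzijuv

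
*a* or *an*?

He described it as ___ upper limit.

an

The indefinite article is chosen by the initial *sound* of the following word, not its spelling.
*upper* begins with the sound /ʌ/ (u pronounced /ʌ/) — a vowel sound.
So the article is *an*: He described it as an upper limit.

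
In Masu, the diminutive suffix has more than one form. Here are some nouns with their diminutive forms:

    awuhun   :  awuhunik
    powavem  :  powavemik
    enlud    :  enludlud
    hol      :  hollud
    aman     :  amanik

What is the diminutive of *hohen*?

hohenik

Looking at the final consonant of each stem: -ik when the stem ends in a nasal (*awuhun*, *powavem*, *aman*); -lud when the stem ends in a non-nasal consonant (*enlud*, *hol*).
The final consonant of *hohen* is /n/, which is a nasal, so the suffix is -ik, giving *hohenik*.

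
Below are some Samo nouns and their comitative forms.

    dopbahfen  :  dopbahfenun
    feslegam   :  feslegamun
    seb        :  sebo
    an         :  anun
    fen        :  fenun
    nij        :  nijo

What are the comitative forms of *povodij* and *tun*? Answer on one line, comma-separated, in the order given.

povodijo, tunun

Looking at the final consonant of each stem: -un when the stem ends in a nasal (*dopbahfen*, *feslegam*, *an*, *fen*); -o when the stem ends in a non-nasal consonant (*seb*, *nij*).
The final consonant of *povodij* is /j/, which is non-nasal, so the suffix is -o, giving *povodijo*.
Since the final consonant of *tun* is /n/ (a nasal), it takes -un, giving *tunun*.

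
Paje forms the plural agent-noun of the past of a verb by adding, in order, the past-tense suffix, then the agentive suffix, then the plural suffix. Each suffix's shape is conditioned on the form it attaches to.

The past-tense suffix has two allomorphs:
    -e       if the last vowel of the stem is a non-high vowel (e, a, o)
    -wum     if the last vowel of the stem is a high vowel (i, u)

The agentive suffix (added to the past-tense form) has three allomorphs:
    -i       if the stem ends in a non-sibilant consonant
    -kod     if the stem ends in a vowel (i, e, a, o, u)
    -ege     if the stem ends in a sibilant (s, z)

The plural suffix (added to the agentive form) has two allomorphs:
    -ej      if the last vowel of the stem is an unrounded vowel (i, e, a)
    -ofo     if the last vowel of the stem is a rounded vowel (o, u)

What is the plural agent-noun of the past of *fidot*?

fidotekodofo

*fidot*: last vowel = /o/, a non-high vowel → -e → *fidote*.
The final sound of the past-tense form *fidote* is /e/, which is a vowel, so the agentive suffix is -kod, giving *fidotekod*.
The agentive form *fidotekod*: last vowel = /o/, a rounded vowel → -ofo → *fidotekodofo*.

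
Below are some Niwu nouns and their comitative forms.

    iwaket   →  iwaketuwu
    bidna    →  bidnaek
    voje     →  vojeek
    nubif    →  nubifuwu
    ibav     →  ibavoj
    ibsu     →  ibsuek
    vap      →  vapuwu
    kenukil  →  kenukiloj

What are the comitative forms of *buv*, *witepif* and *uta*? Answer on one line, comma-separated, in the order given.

The alternation tracks the final sound of the stem — -uwu when the stem ends in a voiceless consonant (*iwaket*, *nubif*, *vap*); -oj when the stem ends in a voiced consonant (*ibav*, *kenukil*); -ek when the stem ends in a vowel (*bidna*, *voje*, *ibsu*).
Since the final sound of *buv* is /v/ (a voiced consonant), it takes -oj, giving *buvoj*.
*witepif* — final sound /f/ (a voiceless consonant) → -uwu → *witepifuwu*.
*uta* — final sound /a/ (a vowel) → -ek → *utaek*.

buvoj, witepifuwu, utaek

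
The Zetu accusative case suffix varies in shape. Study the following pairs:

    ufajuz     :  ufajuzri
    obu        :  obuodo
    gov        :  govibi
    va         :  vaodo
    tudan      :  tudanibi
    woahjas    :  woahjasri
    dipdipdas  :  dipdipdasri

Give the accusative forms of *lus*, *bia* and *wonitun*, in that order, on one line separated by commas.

lusri, biaodo, wonitunibi

The pattern is sibilance of the final sound: -ri when the stem ends in a sibilant (*ufajuz*, *woahjas*, *dipdipdas*); -ibi when the stem ends in a non-sibilant consonant (*gov*, *tudan*); -odo when the stem ends in a vowel (*obu*, *va*).
The final sound of *lus* is /s/, which is a sibilant, so the suffix is -ri, giving *lusri*.
*bia* — final sound /a/ (a vowel) → -odo → *biaodo*.
Since the final sound of *wonitun* is /n/ (a non-sibilant consonant), it takes -ibi, giving *wonitunibi*.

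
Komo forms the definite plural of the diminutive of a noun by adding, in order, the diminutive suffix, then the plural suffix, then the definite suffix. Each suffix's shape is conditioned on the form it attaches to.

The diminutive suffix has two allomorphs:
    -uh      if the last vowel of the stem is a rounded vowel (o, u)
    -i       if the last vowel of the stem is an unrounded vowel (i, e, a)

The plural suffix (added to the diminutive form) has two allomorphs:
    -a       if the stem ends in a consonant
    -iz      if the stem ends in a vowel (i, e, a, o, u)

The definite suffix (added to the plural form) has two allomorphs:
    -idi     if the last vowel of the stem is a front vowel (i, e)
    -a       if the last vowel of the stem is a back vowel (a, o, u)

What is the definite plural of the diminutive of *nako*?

Since the last vowel of *nako* is /o/ (a rounded vowel), it takes -uh, giving *nakouh*.
The diminutive form *nakouh* — final sound /h/ (a consonant) → -a → *nakouha*.
The last vowel of the plural form *nakouha* is /a/, which is a back vowel, so the definite suffix is -a, giving *nakouhaa*.

nakouhaa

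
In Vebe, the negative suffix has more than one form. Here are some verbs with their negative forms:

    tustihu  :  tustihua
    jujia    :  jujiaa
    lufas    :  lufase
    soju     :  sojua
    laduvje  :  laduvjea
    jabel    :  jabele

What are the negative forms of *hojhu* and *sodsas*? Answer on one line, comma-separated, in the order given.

The suffix is conditioned by the final sound: -e when the stem ends in a consonant (*lufas*, *jabel*); -a when the stem ends in a vowel (*tustihu*, *jujia*, *soju*, *laduvje*).
The final sound of *hojhu* is /u/, which is a vowel, so the suffix is -a, giving *hojhua*.
*sodsas* — final sound /s/ (a consonant) → -e → *sodsase*.

hojhua, sodsase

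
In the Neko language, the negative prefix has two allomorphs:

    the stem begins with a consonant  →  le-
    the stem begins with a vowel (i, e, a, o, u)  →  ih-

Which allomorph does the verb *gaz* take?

Since the first sound of *gaz* is /g/ (a consonant), it takes le-.

le-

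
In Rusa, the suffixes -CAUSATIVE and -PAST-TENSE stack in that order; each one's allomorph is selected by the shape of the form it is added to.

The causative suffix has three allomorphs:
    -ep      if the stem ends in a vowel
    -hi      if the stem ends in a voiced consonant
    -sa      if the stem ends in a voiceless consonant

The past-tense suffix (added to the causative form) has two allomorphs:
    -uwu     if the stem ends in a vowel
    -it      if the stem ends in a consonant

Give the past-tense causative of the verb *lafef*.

lafefsauwu

*lafef*: final sound = /f/, a voiceless consonant → -sa → *lafefsa*.
The causative form *lafefsa*: final sound = /a/, a vowel → -uwu → *lafefsauwu*.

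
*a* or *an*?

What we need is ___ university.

a

The indefinite article is chosen by the initial *sound* of the following word, not its spelling.
*university* begins with the sound /juː/ (u pronounced /juː/) — a consonant sound.
So the article is *a*: What we need is a university.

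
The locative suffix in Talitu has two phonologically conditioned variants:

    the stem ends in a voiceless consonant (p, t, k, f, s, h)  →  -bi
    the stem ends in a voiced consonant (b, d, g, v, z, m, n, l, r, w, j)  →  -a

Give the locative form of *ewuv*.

Since the final consonant of *ewuv* is /v/ (voiced), it takes -a, giving *ewuva*.

ewuva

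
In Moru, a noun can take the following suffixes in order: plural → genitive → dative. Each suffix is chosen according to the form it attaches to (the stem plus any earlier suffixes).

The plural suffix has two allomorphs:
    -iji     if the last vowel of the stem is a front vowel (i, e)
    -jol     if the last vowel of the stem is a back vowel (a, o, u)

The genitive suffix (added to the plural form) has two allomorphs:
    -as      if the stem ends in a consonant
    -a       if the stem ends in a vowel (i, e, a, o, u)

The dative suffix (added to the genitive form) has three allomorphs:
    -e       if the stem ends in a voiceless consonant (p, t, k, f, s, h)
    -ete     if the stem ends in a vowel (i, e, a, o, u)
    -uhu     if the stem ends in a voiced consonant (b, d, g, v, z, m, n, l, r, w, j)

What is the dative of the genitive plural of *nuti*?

nutiijiaete

The last vowel of *nuti* is /i/, which is a front vowel, so the plural suffix is -iji, giving *nutiiji*.
The plural form *nutiiji* — final sound /i/ (a vowel) → -a → *nutiijia*.
The final sound of the genitive form *nutiijia* is /a/, which is a vowel, so the dative suffix is -ete, giving *nutiijiaete*.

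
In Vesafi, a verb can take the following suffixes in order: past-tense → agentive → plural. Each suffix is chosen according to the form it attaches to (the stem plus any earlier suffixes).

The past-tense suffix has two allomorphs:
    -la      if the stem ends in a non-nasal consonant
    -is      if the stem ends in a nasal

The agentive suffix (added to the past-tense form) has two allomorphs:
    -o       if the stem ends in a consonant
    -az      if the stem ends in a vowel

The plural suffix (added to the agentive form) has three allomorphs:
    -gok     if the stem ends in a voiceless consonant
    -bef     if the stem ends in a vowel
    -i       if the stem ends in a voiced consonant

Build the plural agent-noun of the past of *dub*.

*dub*: final consonant = /b/, non-nasal → -la → *dubla*.
The final sound of the past-tense form *dubla* is /a/, which is a vowel, so the agentive suffix is -az, giving *dublaaz*.
The agentive form *dublaaz* — final sound /z/ (a voiced consonant) → -i → *dublaazi*.

dublaazi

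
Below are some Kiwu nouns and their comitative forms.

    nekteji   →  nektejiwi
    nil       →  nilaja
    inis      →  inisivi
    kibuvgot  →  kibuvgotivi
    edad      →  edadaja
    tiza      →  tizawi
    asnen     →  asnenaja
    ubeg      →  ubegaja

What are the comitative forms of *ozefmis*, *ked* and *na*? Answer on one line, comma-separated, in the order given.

ozefmisivi, kedaja, nawi

The pattern is voicing of the final sound: -ivi when the stem ends in a voiceless consonant (*inis*, *kibuvgot*); -aja when the stem ends in a voiced consonant (*nil*, *edad*, *asnen*, *ubeg*); -wi when the stem ends in a vowel (*nekteji*, *tiza*).
*ozefmis* — final sound /s/ (a voiceless consonant) → -ivi → *ozefmisivi*.
The final sound of *ked* is /d/, which is a voiced consonant, so the suffix is -aja, giving *kedaja*.
Since the final sound of *na* is /a/ (a vowel), it takes -wi, giving *nawi*.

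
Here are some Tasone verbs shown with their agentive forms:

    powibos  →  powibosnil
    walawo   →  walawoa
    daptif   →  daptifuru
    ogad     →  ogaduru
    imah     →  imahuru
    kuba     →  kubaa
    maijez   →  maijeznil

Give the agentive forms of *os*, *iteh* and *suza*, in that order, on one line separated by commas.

The pattern is sibilance of the final sound: -nil when the stem ends in a sibilant (*powibos*, *maijez*); -uru when the stem ends in a non-sibilant consonant (*daptif*, *ogad*, *imah*); -a when the stem ends in a vowel (*walawo*, *kuba*).
The final sound of *os* is /s/, which is a sibilant, so the suffix is -nil, giving *osnil*.
The final sound of *iteh* is /h/, which is a non-sibilant consonant, so the suffix is -uru, giving *itehuru*.
*suza*: final sound = /a/, a vowel → -a → *suzaa*.

osnil, itehuru, suzaa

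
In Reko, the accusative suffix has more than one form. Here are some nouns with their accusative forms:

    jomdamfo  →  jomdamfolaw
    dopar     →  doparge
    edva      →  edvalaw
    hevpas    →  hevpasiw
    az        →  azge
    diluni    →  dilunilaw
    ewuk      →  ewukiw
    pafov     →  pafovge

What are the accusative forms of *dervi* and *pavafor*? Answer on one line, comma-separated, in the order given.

dervilaw, pavaforge

The suffix is conditioned by the final sound: -iw when the stem ends in a voiceless consonant (*hevpas*, *ewuk*); -ge when the stem ends in a voiced consonant (*dopar*, *az*, *pafov*); -law when the stem ends in a vowel (*jomdamfo*, *edva*, *diluni*).
*dervi* — final sound /i/ (a vowel) → -law → *dervilaw*.
Since the final sound of *pavafor* is /r/ (a voiced consonant), it takes -ge, giving *pavaforge*.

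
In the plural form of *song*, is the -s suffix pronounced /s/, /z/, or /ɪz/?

The stem *song* ends in a voiced non-sibilant sound.
The plural suffix surfaces as /ɪz/ after sibilants, /s/ after other voiceless consonants, and /z/ after other voiced sounds.
So the plural -s on *song* is pronounced /z/.

/z/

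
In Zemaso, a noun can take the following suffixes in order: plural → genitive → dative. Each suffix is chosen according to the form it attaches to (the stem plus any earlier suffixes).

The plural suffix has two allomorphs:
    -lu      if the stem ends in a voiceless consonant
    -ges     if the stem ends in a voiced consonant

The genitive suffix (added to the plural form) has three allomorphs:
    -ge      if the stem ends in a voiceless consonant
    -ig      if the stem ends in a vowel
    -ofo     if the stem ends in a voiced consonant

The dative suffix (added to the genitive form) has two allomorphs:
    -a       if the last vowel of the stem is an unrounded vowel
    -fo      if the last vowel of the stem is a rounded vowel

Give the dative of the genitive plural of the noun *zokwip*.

*zokwip*: final consonant = /p/, voiceless → -lu → *zokwiplu*.
Since the final sound of the plural form *zokwiplu* is /u/ (a vowel), it takes -ig, giving *zokwipluig*.
The last vowel of the genitive form *zokwipluig* is /i/, which is an unrounded vowel, so the dative suffix is -a, giving *zokwipluiga*.

zokwipluiga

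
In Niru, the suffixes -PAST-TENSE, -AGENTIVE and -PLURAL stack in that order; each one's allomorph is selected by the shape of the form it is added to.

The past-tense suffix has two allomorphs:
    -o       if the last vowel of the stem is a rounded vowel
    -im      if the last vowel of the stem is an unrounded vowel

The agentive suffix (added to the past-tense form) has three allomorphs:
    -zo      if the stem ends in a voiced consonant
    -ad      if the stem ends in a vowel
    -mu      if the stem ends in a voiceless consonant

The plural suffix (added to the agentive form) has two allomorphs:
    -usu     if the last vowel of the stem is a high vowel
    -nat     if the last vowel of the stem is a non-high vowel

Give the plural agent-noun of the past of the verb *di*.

The last vowel of *di* is /i/, which is an unrounded vowel, so the past-tense suffix is -im, giving *diim*.
The final sound of the past-tense form *diim* is /m/, which is a voiced consonant, so the agentive suffix is -zo, giving *diimzo*.
The agentive form *diimzo* — last vowel /o/ (a non-high vowel) → -nat → *diimzonat*.

diimzonat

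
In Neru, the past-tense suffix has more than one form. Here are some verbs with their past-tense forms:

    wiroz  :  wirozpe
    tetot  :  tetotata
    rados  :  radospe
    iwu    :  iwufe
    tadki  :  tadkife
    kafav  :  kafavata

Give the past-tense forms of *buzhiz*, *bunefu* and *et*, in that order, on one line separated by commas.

The suffix is conditioned by the final sound: -pe when the stem ends in a sibilant (*wiroz*, *rados*); -ata when the stem ends in a non-sibilant consonant (*tetot*, *kafav*); -fe when the stem ends in a vowel (*iwu*, *tadki*).
Since the final sound of *buzhiz* is /z/ (a sibilant), it takes -pe, giving *buzhizpe*.
*bunefu*: final sound = /u/, a vowel → -fe → *bunefufe*.
*et*: final sound = /t/, a non-sibilant consonant → -ata → *etata*.

buzhizpe, bunefufe, etata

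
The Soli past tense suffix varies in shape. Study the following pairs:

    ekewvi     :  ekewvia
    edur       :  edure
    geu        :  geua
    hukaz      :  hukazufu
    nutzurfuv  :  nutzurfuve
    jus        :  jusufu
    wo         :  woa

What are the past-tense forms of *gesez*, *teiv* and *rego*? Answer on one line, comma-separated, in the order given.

The suffix is conditioned by the final sound: -ufu when the stem ends in a sibilant (*hukaz*, *jus*); -e when the stem ends in a non-sibilant consonant (*edur*, *nutzurfuv*); -a when the stem ends in a vowel (*ekewvi*, *geu*, *wo*).
*gesez* — final sound /z/ (a sibilant) → -ufu → *gesezufu*.
Since the final sound of *teiv* is /v/ (a non-sibilant consonant), it takes -e, giving *teive*.
The final sound of *rego* is /o/, which is a vowel, so the suffix is -a, giving *regoa*.

gesezufu, teive, regoa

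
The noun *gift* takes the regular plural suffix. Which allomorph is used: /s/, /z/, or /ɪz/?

The stem *gift* ends in a voiceless non-sibilant consonant.
The plural suffix surfaces as /ɪz/ after sibilants, /s/ after other voiceless consonants, and /z/ after other voiced sounds.
So the plural -s on *gift* is pronounced /s/.

/s/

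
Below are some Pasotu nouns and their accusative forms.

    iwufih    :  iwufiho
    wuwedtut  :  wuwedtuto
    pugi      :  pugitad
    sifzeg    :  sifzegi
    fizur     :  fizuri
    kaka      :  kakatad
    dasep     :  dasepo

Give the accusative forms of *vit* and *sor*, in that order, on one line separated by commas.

The suffix is conditioned by the final sound: -o when the stem ends in a voiceless consonant (*iwufih*, *wuwedtut*, *dasep*); -i when the stem ends in a voiced consonant (*sifzeg*, *fizur*); -tad when the stem ends in a vowel (*pugi*, *kaka*).
*vit* — final sound /t/ (a voiceless consonant) → -o → *vito*.
The final sound of *sor* is /r/, which is a voiced consonant, so the suffix is -i, giving *sori*.

vito, sori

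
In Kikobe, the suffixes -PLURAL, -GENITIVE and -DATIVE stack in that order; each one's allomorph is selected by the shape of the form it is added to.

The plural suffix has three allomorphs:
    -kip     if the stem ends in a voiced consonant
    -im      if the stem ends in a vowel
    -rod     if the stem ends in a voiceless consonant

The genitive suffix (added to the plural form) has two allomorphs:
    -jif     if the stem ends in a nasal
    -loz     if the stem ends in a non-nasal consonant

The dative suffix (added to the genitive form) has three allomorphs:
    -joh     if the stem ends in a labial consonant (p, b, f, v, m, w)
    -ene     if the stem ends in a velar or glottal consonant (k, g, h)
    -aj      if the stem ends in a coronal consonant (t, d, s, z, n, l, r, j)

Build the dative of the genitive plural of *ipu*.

*ipu* — final sound /u/ (a vowel) → -im → *ipuim*.
Since the final consonant of the plural form *ipuim* is /m/ (a nasal), it takes -jif, giving *ipuimjif*.
The genitive form *ipuimjif*: final consonant = /f/, labial → -joh → *ipuimjifjoh*.

ipuimjifjoh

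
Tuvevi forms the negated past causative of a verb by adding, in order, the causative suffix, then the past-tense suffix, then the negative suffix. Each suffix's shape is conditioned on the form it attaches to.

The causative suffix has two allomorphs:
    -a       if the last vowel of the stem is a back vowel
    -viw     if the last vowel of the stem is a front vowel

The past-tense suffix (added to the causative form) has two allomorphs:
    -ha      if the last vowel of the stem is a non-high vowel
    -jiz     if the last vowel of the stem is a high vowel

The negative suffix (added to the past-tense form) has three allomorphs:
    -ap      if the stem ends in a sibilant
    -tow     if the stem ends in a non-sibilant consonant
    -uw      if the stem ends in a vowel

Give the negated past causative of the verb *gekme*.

gekmeviwjizap

The last vowel of *gekme* is /e/, which is a front vowel, so the causative suffix is -viw, giving *gekmeviw*.
The last vowel of the causative form *gekmeviw* is /i/, which is a high vowel, so the past-tense suffix is -jiz, giving *gekmeviwjiz*.
The final sound of the past-tense form *gekmeviwjiz* is /z/, which is a sibilant, so the negative suffix is -ap, giving *gekmeviwjizap*.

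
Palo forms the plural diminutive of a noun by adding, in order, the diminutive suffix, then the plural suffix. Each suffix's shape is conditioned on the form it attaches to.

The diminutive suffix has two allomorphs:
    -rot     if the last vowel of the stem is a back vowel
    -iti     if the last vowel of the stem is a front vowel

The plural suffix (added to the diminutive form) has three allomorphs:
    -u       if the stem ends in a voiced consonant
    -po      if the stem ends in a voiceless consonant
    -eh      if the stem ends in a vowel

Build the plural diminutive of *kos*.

kosrotpo

Since the last vowel of *kos* is /o/ (a back vowel), it takes -rot, giving *kosrot*.
The diminutive form *kosrot* — final sound /t/ (a voiceless consonant) → -po → *kosrotpo*.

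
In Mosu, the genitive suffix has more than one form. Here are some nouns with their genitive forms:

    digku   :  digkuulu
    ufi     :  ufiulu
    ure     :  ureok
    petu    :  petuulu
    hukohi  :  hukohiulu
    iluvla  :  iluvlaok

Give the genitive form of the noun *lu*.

luulu

The pattern is height harmony: -ulu when the last vowel of the stem is a high vowel (*digku*, *ufi*, *petu*, *hukohi*); -ok when the last vowel of the stem is a non-high vowel (*ure*, *iluvla*).
The last vowel of *lu* is /u/, which is a high vowel, so the suffix is -ulu, giving *luulu*.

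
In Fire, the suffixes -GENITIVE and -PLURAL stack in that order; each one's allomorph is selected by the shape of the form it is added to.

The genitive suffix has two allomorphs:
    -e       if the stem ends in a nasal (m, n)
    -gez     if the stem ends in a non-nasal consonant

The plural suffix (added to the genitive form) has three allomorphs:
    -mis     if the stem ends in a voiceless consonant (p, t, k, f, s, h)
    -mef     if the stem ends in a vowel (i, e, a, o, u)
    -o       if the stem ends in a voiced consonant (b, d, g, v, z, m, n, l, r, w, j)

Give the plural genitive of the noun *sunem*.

Since the final consonant of *sunem* is /m/ (a nasal), it takes -e, giving *suneme*.
Since the final sound of the genitive form *suneme* is /e/ (a vowel), it takes -mef, giving *sunememef*.

sunememef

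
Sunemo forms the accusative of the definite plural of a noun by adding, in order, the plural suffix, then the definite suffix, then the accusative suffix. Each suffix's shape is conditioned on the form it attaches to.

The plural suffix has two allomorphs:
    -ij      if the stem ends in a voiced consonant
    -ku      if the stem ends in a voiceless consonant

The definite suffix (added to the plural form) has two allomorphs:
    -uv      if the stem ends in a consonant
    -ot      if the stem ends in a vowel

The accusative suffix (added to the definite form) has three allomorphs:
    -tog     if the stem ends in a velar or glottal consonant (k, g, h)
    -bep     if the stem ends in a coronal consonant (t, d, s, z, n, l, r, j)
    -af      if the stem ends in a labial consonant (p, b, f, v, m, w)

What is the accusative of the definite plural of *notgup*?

*notgup*: final consonant = /p/, voiceless → -ku → *notgupku*.
Since the final sound of the plural form *notgupku* is /u/ (a vowel), it takes -ot, giving *notgupkuot*.
The definite form *notgupkuot* — final consonant /t/ (coronal) → -bep → *notgupkuotbep*.

notgupkuotbep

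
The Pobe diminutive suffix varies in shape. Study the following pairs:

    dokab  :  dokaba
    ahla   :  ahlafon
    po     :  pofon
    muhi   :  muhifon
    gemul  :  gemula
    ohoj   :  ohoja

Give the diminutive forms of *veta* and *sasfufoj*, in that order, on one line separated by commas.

vetafon, sasfufoja

The pattern is consonant vs. vowel: -a when the stem ends in a consonant (*dokab*, *gemul*, *ohoj*); -fon when the stem ends in a vowel (*ahla*, *po*, *muhi*).
*veta*: final sound = /a/, a vowel → -fon → *vetafon*.
The final sound of *sasfufoj* is /j/, which is a consonant, so the suffix is -a, giving *sasfufoja*.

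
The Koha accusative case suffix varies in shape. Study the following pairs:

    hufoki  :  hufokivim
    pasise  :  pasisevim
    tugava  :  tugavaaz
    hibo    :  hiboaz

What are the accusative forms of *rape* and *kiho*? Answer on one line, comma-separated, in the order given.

The alternation tracks the last vowel of the stem — -vim when the last vowel of the stem is a front vowel (*hufoki*, *pasise*); -az when the last vowel of the stem is a back vowel (*tugava*, *hibo*).
The last vowel of *rape* is /e/, which is a front vowel, so the suffix is -vim, giving *rapevim*.
*kiho* — last vowel /o/ (a back vowel) → -az → *kihoaz*.

rapevim, kihoaz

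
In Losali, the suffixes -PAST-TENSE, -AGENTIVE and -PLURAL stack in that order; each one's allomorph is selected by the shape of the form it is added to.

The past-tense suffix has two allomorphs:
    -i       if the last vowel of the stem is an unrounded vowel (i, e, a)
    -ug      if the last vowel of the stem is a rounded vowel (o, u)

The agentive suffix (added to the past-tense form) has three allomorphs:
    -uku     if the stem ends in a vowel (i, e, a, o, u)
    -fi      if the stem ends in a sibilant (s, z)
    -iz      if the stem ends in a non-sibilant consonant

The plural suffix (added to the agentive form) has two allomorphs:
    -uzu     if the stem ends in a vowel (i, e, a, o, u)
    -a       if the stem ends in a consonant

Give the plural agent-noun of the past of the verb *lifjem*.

lifjemiukuuzu

*lifjem*: last vowel = /e/, an unrounded vowel → -i → *lifjemi*.
The past-tense form *lifjemi*: final sound = /i/, a vowel → -uku → *lifjemiuku*.
Since the final sound of the agentive form *lifjemiuku* is /u/ (a vowel), it takes -uzu, giving *lifjemiukuuzu*.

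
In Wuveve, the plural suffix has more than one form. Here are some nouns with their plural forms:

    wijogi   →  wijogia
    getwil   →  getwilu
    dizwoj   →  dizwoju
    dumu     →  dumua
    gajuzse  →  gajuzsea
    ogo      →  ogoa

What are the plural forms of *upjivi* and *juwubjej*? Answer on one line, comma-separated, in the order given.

The pattern is consonant vs. vowel: -u when the stem ends in a consonant (*getwil*, *dizwoj*); -a when the stem ends in a vowel (*wijogi*, *dumu*, *gajuzse*, *ogo*).
*upjivi* — final sound /i/ (a vowel) → -a → *upjivia*.
Since the final sound of *juwubjej* is /j/ (a consonant), it takes -u, giving *juwubjeju*.

upjivia, juwubjeju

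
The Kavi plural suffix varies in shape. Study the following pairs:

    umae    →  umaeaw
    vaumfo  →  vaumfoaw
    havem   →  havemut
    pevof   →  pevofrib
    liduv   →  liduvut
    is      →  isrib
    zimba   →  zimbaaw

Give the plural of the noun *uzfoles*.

uzfolesrib

The suffix is conditioned by the final sound: -rib when the stem ends in a voiceless consonant (*pevof*, *is*); -ut when the stem ends in a voiced consonant (*havem*, *liduv*); -aw when the stem ends in a vowel (*umae*, *vaumfo*, *zimba*).
*uzfoles* — final sound /s/ (a voiceless consonant) → -rib → *uzfolesrib*.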